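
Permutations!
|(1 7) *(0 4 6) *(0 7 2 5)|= |(0 4 6 7 1 2 5)|= 7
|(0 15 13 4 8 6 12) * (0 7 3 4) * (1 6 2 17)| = 9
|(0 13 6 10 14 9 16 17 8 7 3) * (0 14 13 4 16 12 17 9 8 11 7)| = |(0 4 16 9 12 17 11 7 3 14 8)(6 10 13)| = 33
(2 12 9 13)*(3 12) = (2 3 12 9 13) = [0, 1, 3, 12, 4, 5, 6, 7, 8, 13, 10, 11, 9, 2]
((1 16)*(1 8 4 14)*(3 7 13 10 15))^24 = (1 14 4 8 16)(3 15 10 13 7) = [0, 14, 2, 15, 8, 5, 6, 3, 16, 9, 13, 11, 12, 7, 4, 10, 1]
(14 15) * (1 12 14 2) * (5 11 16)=[0, 12, 1, 3, 4, 11, 6, 7, 8, 9, 10, 16, 14, 13, 15, 2, 5]=(1 12 14 15 2)(5 11 16)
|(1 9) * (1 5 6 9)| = |(5 6 9)| = 3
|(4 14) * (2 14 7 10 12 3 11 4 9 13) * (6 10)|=|(2 14 9 13)(3 11 4 7 6 10 12)|=28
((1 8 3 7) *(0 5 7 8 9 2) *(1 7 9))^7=(0 2 9 5)(3 8)=[2, 1, 9, 8, 4, 0, 6, 7, 3, 5]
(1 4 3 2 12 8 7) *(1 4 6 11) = [0, 6, 12, 2, 3, 5, 11, 4, 7, 9, 10, 1, 8] = (1 6 11)(2 12 8 7 4 3)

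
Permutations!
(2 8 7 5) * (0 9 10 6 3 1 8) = (0 9 10 6 3 1 8 7 5 2) = [9, 8, 0, 1, 4, 2, 3, 5, 7, 10, 6]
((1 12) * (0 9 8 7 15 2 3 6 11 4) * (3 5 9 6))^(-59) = (0 6 11 4)(1 12)(2 5 9 8 7 15) = [6, 12, 5, 3, 0, 9, 11, 15, 7, 8, 10, 4, 1, 13, 14, 2]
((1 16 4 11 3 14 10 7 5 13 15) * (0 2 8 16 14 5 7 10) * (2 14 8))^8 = (1 15 13 5 3 11 4 16 8) = [0, 15, 2, 11, 16, 3, 6, 7, 1, 9, 10, 4, 12, 5, 14, 13, 8]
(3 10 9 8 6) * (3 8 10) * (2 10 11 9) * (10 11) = [0, 1, 11, 3, 4, 5, 8, 7, 6, 10, 2, 9] = (2 11 9 10)(6 8)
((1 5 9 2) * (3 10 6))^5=[0, 5, 1, 6, 4, 9, 10, 7, 8, 2, 3]=(1 5 9 2)(3 6 10)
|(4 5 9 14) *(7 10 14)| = 6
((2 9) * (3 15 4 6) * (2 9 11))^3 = [0, 1, 11, 6, 15, 5, 4, 7, 8, 9, 10, 2, 12, 13, 14, 3] = (2 11)(3 6 4 15)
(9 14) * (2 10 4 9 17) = (2 10 4 9 14 17) = [0, 1, 10, 3, 9, 5, 6, 7, 8, 14, 4, 11, 12, 13, 17, 15, 16, 2]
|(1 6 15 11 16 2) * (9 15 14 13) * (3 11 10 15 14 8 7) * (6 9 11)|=28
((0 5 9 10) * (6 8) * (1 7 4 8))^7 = (0 10 9 5)(1 4 6 7 8) = [10, 4, 2, 3, 6, 0, 7, 8, 1, 5, 9]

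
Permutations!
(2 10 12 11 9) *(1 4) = [0, 4, 10, 3, 1, 5, 6, 7, 8, 2, 12, 9, 11] = (1 4)(2 10 12 11 9)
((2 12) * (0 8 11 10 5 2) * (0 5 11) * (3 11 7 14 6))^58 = (2 12 5)(3 14 10)(6 7 11) = [0, 1, 12, 14, 4, 2, 7, 11, 8, 9, 3, 6, 5, 13, 10]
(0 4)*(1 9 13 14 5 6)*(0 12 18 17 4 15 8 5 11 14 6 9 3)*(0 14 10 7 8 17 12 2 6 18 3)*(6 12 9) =(0 15 17 4 2 12 3 14 11 10 7 8 5 6 1)(9 13 18) =[15, 0, 12, 14, 2, 6, 1, 8, 5, 13, 7, 10, 3, 18, 11, 17, 16, 4, 9]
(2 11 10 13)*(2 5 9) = (2 11 10 13 5 9) = [0, 1, 11, 3, 4, 9, 6, 7, 8, 2, 13, 10, 12, 5]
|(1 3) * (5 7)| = |(1 3)(5 7)| = 2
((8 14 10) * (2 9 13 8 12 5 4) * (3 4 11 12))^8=[0, 1, 2, 3, 4, 12, 6, 7, 8, 9, 10, 5, 11, 13, 14]=(14)(5 12 11)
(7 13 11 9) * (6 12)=(6 12)(7 13 11 9)=[0, 1, 2, 3, 4, 5, 12, 13, 8, 7, 10, 9, 6, 11]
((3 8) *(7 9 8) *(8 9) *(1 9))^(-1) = [0, 9, 2, 8, 4, 5, 6, 3, 7, 1] = (1 9)(3 8 7)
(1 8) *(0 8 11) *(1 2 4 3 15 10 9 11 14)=(0 8 2 4 3 15 10 9 11)(1 14)=[8, 14, 4, 15, 3, 5, 6, 7, 2, 11, 9, 0, 12, 13, 1, 10]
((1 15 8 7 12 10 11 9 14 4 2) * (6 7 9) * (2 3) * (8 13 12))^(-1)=(1 2 3 4 14 9 8 7 6 11 10 12 13 15)=[0, 2, 3, 4, 14, 5, 11, 6, 7, 8, 12, 10, 13, 15, 9, 1]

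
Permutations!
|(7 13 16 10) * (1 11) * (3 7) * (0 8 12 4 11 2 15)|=|(0 8 12 4 11 1 2 15)(3 7 13 16 10)|=40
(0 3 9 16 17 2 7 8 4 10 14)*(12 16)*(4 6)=[3, 1, 7, 9, 10, 5, 4, 8, 6, 12, 14, 11, 16, 13, 0, 15, 17, 2]=(0 3 9 12 16 17 2 7 8 6 4 10 14)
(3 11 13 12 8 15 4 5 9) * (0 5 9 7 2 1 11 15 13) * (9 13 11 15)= (0 5 7 2 1 15 4 13 12 8 11)(3 9)= [5, 15, 1, 9, 13, 7, 6, 2, 11, 3, 10, 0, 8, 12, 14, 4]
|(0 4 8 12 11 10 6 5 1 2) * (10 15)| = |(0 4 8 12 11 15 10 6 5 1 2)| = 11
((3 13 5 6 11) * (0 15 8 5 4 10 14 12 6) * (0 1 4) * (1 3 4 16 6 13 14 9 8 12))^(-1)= [13, 14, 2, 5, 11, 8, 16, 7, 9, 10, 4, 6, 15, 12, 3, 0, 1]= (0 13 12 15)(1 14 3 5 8 9 10 4 11 6 16)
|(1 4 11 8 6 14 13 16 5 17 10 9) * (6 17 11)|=|(1 4 6 14 13 16 5 11 8 17 10 9)|=12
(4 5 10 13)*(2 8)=[0, 1, 8, 3, 5, 10, 6, 7, 2, 9, 13, 11, 12, 4]=(2 8)(4 5 10 13)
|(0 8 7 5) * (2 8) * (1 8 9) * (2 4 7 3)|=|(0 4 7 5)(1 8 3 2 9)|=20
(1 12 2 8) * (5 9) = (1 12 2 8)(5 9) = [0, 12, 8, 3, 4, 9, 6, 7, 1, 5, 10, 11, 2]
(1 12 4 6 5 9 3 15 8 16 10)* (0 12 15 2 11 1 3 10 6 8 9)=[12, 15, 11, 2, 8, 0, 5, 7, 16, 10, 3, 1, 4, 13, 14, 9, 6]=(0 12 4 8 16 6 5)(1 15 9 10 3 2 11)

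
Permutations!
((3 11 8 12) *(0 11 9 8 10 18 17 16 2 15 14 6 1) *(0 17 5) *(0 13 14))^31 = (0 13 16 10 6 15 5 17 11 14 2 18 1)(3 12 8 9) = [13, 0, 18, 12, 4, 17, 15, 7, 9, 3, 6, 14, 8, 16, 2, 5, 10, 11, 1]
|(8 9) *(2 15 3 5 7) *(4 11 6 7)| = 8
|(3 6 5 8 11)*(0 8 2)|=7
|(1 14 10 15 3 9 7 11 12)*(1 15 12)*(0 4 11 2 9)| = 9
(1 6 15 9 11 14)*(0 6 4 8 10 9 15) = (15)(0 6)(1 4 8 10 9 11 14) = [6, 4, 2, 3, 8, 5, 0, 7, 10, 11, 9, 14, 12, 13, 1, 15]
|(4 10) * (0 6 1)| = 6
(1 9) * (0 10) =(0 10)(1 9) =[10, 9, 2, 3, 4, 5, 6, 7, 8, 1, 0]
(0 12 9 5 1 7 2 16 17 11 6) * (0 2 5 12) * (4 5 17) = (1 7 17 11 6 2 16 4 5)(9 12) = [0, 7, 16, 3, 5, 1, 2, 17, 8, 12, 10, 6, 9, 13, 14, 15, 4, 11]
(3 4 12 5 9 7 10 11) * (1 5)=(1 5 9 7 10 11 3 4 12)=[0, 5, 2, 4, 12, 9, 6, 10, 8, 7, 11, 3, 1]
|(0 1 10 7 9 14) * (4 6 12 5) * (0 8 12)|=11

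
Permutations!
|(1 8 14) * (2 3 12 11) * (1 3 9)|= |(1 8 14 3 12 11 2 9)|= 8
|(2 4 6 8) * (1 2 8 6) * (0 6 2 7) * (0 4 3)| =12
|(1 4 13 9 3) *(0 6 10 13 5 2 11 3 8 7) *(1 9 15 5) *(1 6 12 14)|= 16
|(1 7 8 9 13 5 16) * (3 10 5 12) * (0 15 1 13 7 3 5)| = 60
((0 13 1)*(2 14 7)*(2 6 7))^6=[0, 1, 2, 3, 4, 5, 6, 7, 8, 9, 10, 11, 12, 13, 14]=(14)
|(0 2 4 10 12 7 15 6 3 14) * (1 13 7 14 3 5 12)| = |(0 2 4 10 1 13 7 15 6 5 12 14)| = 12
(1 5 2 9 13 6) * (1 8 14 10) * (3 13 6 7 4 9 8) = (1 5 2 8 14 10)(3 13 7 4 9 6) = [0, 5, 8, 13, 9, 2, 3, 4, 14, 6, 1, 11, 12, 7, 10]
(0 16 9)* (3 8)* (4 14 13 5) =[16, 1, 2, 8, 14, 4, 6, 7, 3, 0, 10, 11, 12, 5, 13, 15, 9] =(0 16 9)(3 8)(4 14 13 5)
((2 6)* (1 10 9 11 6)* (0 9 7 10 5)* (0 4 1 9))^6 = [0, 1, 11, 3, 4, 5, 9, 7, 8, 6, 10, 2] = (2 11)(6 9)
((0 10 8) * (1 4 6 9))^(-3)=(10)(1 4 6 9)=[0, 4, 2, 3, 6, 5, 9, 7, 8, 1, 10]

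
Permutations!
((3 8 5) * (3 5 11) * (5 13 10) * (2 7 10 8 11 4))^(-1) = (2 4 8 13 5 10 7)(3 11) = [0, 1, 4, 11, 8, 10, 6, 2, 13, 9, 7, 3, 12, 5]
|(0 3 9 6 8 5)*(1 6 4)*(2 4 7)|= |(0 3 9 7 2 4 1 6 8 5)|= 10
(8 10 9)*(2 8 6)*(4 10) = (2 8 4 10 9 6) = [0, 1, 8, 3, 10, 5, 2, 7, 4, 6, 9]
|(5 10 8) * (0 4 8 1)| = |(0 4 8 5 10 1)| = 6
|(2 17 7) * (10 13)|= |(2 17 7)(10 13)|= 6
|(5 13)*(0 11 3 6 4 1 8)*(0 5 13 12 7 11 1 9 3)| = 28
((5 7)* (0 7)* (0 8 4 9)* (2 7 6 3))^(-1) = (0 9 4 8 5 7 2 3 6) = [9, 1, 3, 6, 8, 7, 0, 2, 5, 4]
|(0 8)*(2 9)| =2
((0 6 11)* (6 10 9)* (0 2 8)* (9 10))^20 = [6, 1, 0, 3, 4, 5, 2, 7, 9, 11, 10, 8] = (0 6 2)(8 9 11)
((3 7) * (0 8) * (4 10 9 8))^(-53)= (0 10 8 4 9)(3 7)= [10, 1, 2, 7, 9, 5, 6, 3, 4, 0, 8]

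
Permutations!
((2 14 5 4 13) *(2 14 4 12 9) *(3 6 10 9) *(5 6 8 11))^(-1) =[0, 1, 9, 12, 2, 11, 14, 7, 3, 10, 6, 8, 5, 4, 13] =(2 9 10 6 14 13 4)(3 12 5 11 8)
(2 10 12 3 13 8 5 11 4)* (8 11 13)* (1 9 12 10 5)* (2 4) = [0, 9, 5, 8, 4, 13, 6, 7, 1, 12, 10, 2, 3, 11] = (1 9 12 3 8)(2 5 13 11)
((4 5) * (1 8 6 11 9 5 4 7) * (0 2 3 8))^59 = (0 1 7 5 9 11 6 8 3 2) = [1, 7, 0, 2, 4, 9, 8, 5, 3, 11, 10, 6]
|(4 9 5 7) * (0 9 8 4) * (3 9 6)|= 6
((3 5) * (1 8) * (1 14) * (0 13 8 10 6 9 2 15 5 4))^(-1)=(0 4 3 5 15 2 9 6 10 1 14 8 13)=[4, 14, 9, 5, 3, 15, 10, 7, 13, 6, 1, 11, 12, 0, 8, 2]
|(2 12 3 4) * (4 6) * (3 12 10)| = |(12)(2 10 3 6 4)| = 5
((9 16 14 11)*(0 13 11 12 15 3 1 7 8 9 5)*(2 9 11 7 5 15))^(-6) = (0 8 3)(1 13 11)(2 12 14 16 9)(5 7 15) = [8, 13, 12, 0, 4, 7, 6, 15, 3, 2, 10, 1, 14, 11, 16, 5, 9]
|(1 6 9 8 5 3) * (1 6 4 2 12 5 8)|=|(1 4 2 12 5 3 6 9)|=8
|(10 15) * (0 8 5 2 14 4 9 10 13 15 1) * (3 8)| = |(0 3 8 5 2 14 4 9 10 1)(13 15)| = 10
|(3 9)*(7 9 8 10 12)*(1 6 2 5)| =|(1 6 2 5)(3 8 10 12 7 9)| =12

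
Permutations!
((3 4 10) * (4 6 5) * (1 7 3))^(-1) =(1 10 4 5 6 3 7) =[0, 10, 2, 7, 5, 6, 3, 1, 8, 9, 4]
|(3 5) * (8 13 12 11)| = |(3 5)(8 13 12 11)| = 4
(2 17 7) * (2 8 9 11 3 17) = (3 17 7 8 9 11) = [0, 1, 2, 17, 4, 5, 6, 8, 9, 11, 10, 3, 12, 13, 14, 15, 16, 7]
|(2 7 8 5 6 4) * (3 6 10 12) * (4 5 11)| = 5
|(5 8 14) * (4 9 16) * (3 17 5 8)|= |(3 17 5)(4 9 16)(8 14)|= 6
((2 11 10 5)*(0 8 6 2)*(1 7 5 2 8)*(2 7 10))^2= [10, 7, 2, 3, 4, 1, 6, 0, 8, 9, 5, 11]= (11)(0 10 5 1 7)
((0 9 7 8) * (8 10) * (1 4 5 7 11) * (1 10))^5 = (11)(1 4 5 7) = [0, 4, 2, 3, 5, 7, 6, 1, 8, 9, 10, 11]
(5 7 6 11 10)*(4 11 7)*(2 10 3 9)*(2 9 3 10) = (4 11 10 5)(6 7) = [0, 1, 2, 3, 11, 4, 7, 6, 8, 9, 5, 10]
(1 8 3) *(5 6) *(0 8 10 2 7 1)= (0 8 3)(1 10 2 7)(5 6)= [8, 10, 7, 0, 4, 6, 5, 1, 3, 9, 2]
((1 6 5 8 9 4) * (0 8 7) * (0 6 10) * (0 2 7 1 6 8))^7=(1 6 9 7 10 5 4 8 2)=[0, 6, 1, 3, 8, 4, 9, 10, 2, 7, 5]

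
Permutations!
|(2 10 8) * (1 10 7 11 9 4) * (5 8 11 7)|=15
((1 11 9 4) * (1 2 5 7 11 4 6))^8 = [0, 1, 2, 3, 4, 5, 6, 7, 8, 9, 10, 11] = (11)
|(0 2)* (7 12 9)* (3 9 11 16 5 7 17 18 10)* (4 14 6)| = 30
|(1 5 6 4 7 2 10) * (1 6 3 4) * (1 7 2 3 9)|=6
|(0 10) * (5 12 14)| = 6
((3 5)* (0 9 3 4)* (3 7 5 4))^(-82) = (0 7 3)(4 9 5) = [7, 1, 2, 0, 9, 4, 6, 3, 8, 5]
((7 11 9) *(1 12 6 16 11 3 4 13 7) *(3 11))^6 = (1 13 6 11 3)(4 12 7 16 9) = [0, 13, 2, 1, 12, 5, 11, 16, 8, 4, 10, 3, 7, 6, 14, 15, 9]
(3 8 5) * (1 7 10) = (1 7 10)(3 8 5) = [0, 7, 2, 8, 4, 3, 6, 10, 5, 9, 1]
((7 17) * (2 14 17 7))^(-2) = (2 14 17) = [0, 1, 14, 3, 4, 5, 6, 7, 8, 9, 10, 11, 12, 13, 17, 15, 16, 2]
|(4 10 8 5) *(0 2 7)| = |(0 2 7)(4 10 8 5)| = 12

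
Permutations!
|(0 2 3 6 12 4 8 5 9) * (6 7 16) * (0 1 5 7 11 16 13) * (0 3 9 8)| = 14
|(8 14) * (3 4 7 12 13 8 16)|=8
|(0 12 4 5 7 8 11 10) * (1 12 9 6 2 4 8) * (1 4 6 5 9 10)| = |(0 10)(1 12 8 11)(2 6)(4 9 5 7)| = 4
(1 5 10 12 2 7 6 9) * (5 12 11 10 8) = (1 12 2 7 6 9)(5 8)(10 11) = [0, 12, 7, 3, 4, 8, 9, 6, 5, 1, 11, 10, 2]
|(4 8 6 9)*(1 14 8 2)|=7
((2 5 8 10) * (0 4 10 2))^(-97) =(0 10 4)(2 8 5) =[10, 1, 8, 3, 0, 2, 6, 7, 5, 9, 4]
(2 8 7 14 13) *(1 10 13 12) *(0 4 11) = (0 4 11)(1 10 13 2 8 7 14 12) = [4, 10, 8, 3, 11, 5, 6, 14, 7, 9, 13, 0, 1, 2, 12]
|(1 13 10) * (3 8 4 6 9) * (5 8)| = |(1 13 10)(3 5 8 4 6 9)| = 6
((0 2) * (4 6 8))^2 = (4 8 6) = [0, 1, 2, 3, 8, 5, 4, 7, 6]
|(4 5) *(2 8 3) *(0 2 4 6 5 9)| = |(0 2 8 3 4 9)(5 6)| = 6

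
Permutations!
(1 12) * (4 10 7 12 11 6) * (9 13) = (1 11 6 4 10 7 12)(9 13) = [0, 11, 2, 3, 10, 5, 4, 12, 8, 13, 7, 6, 1, 9]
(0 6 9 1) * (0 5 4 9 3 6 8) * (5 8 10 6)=[10, 8, 2, 5, 9, 4, 3, 7, 0, 1, 6]=(0 10 6 3 5 4 9 1 8)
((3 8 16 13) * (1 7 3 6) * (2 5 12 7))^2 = (1 5 7 8 13)(2 12 3 16 6) = [0, 5, 12, 16, 4, 7, 2, 8, 13, 9, 10, 11, 3, 1, 14, 15, 6]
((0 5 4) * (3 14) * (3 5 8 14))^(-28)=(0 14 4 8 5)=[14, 1, 2, 3, 8, 0, 6, 7, 5, 9, 10, 11, 12, 13, 4]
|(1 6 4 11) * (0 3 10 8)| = |(0 3 10 8)(1 6 4 11)| = 4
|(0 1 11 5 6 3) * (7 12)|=|(0 1 11 5 6 3)(7 12)|=6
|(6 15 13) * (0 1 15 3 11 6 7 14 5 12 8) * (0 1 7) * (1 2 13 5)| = |(0 7 14 1 15 5 12 8 2 13)(3 11 6)| = 30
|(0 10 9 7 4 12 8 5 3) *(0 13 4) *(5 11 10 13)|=|(0 13 4 12 8 11 10 9 7)(3 5)|=18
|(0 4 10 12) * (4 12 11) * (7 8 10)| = 10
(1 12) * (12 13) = (1 13 12) = [0, 13, 2, 3, 4, 5, 6, 7, 8, 9, 10, 11, 1, 12]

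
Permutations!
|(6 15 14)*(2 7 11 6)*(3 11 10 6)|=|(2 7 10 6 15 14)(3 11)|=6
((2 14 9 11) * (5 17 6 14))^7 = (17) = [0, 1, 2, 3, 4, 5, 6, 7, 8, 9, 10, 11, 12, 13, 14, 15, 16, 17]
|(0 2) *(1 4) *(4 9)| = 6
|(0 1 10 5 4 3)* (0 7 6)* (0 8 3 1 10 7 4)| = |(0 10 5)(1 7 6 8 3 4)| = 6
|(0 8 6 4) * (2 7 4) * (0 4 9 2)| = |(0 8 6)(2 7 9)| = 3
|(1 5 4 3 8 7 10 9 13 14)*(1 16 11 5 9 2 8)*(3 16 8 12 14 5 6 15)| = |(1 9 13 5 4 16 11 6 15 3)(2 12 14 8 7 10)| = 30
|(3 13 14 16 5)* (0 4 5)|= |(0 4 5 3 13 14 16)|= 7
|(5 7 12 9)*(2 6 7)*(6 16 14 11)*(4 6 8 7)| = |(2 16 14 11 8 7 12 9 5)(4 6)| = 18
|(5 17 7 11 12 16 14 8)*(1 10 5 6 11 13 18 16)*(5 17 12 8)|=|(1 10 17 7 13 18 16 14 5 12)(6 11 8)|=30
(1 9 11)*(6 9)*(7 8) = (1 6 9 11)(7 8) = [0, 6, 2, 3, 4, 5, 9, 8, 7, 11, 10, 1]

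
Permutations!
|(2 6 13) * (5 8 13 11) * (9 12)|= |(2 6 11 5 8 13)(9 12)|= 6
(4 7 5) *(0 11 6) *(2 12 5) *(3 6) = (0 11 3 6)(2 12 5 4 7) = [11, 1, 12, 6, 7, 4, 0, 2, 8, 9, 10, 3, 5]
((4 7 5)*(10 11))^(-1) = (4 5 7)(10 11) = [0, 1, 2, 3, 5, 7, 6, 4, 8, 9, 11, 10]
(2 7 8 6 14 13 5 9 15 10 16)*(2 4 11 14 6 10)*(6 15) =(2 7 8 10 16 4 11 14 13 5 9 6 15) =[0, 1, 7, 3, 11, 9, 15, 8, 10, 6, 16, 14, 12, 5, 13, 2, 4]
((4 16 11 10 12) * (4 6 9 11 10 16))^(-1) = (6 12 10 16 11 9) = [0, 1, 2, 3, 4, 5, 12, 7, 8, 6, 16, 9, 10, 13, 14, 15, 11]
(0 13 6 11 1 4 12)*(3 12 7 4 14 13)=(0 3 12)(1 14 13 6 11)(4 7)=[3, 14, 2, 12, 7, 5, 11, 4, 8, 9, 10, 1, 0, 6, 13]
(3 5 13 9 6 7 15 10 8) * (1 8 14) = (1 8 3 5 13 9 6 7 15 10 14) = [0, 8, 2, 5, 4, 13, 7, 15, 3, 6, 14, 11, 12, 9, 1, 10]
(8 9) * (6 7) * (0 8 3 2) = (0 8 9 3 2)(6 7) = [8, 1, 0, 2, 4, 5, 7, 6, 9, 3]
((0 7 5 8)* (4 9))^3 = (0 8 5 7)(4 9) = [8, 1, 2, 3, 9, 7, 6, 0, 5, 4]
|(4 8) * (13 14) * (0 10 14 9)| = 10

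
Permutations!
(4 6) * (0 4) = (0 4 6) = [4, 1, 2, 3, 6, 5, 0]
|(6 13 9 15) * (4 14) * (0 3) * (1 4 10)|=|(0 3)(1 4 14 10)(6 13 9 15)|=4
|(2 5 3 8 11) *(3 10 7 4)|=|(2 5 10 7 4 3 8 11)|=8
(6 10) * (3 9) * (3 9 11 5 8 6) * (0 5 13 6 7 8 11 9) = (0 5 11 13 6 10 3 9)(7 8) = [5, 1, 2, 9, 4, 11, 10, 8, 7, 0, 3, 13, 12, 6]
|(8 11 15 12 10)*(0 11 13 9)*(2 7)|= |(0 11 15 12 10 8 13 9)(2 7)|= 8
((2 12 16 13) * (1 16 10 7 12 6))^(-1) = (1 6 2 13 16)(7 10 12) = [0, 6, 13, 3, 4, 5, 2, 10, 8, 9, 12, 11, 7, 16, 14, 15, 1]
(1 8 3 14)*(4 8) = (1 4 8 3 14) = [0, 4, 2, 14, 8, 5, 6, 7, 3, 9, 10, 11, 12, 13, 1]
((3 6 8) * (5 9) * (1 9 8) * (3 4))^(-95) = (1 8 6 5 3 9 4) = [0, 8, 2, 9, 1, 3, 5, 7, 6, 4]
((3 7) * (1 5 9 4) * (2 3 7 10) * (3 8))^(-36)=(10)=[0, 1, 2, 3, 4, 5, 6, 7, 8, 9, 10]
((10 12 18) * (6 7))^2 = (10 18 12) = [0, 1, 2, 3, 4, 5, 6, 7, 8, 9, 18, 11, 10, 13, 14, 15, 16, 17, 12]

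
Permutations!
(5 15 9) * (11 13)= (5 15 9)(11 13)= [0, 1, 2, 3, 4, 15, 6, 7, 8, 5, 10, 13, 12, 11, 14, 9]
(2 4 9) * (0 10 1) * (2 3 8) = (0 10 1)(2 4 9 3 8) = [10, 0, 4, 8, 9, 5, 6, 7, 2, 3, 1]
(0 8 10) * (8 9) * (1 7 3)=(0 9 8 10)(1 7 3)=[9, 7, 2, 1, 4, 5, 6, 3, 10, 8, 0]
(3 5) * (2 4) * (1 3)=(1 3 5)(2 4)=[0, 3, 4, 5, 2, 1]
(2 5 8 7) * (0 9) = (0 9)(2 5 8 7) = [9, 1, 5, 3, 4, 8, 6, 2, 7, 0]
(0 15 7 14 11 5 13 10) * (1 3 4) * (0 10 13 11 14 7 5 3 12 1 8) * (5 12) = (0 15 12 1 5 11 3 4 8) = [15, 5, 2, 4, 8, 11, 6, 7, 0, 9, 10, 3, 1, 13, 14, 12]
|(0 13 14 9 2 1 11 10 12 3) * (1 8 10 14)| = 11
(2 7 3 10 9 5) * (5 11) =(2 7 3 10 9 11 5) =[0, 1, 7, 10, 4, 2, 6, 3, 8, 11, 9, 5]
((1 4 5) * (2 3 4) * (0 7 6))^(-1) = (0 6 7)(1 5 4 3 2) = [6, 5, 1, 2, 3, 4, 7, 0]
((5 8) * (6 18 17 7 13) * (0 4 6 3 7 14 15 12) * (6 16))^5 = [17, 1, 2, 13, 14, 8, 12, 3, 5, 9, 10, 11, 18, 7, 16, 6, 15, 4, 0] = (0 17 4 14 16 15 6 12 18)(3 13 7)(5 8)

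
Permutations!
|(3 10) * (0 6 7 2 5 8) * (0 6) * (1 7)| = 6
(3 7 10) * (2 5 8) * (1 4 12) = (1 4 12)(2 5 8)(3 7 10) = [0, 4, 5, 7, 12, 8, 6, 10, 2, 9, 3, 11, 1]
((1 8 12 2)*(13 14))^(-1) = (1 2 12 8)(13 14) = [0, 2, 12, 3, 4, 5, 6, 7, 1, 9, 10, 11, 8, 14, 13]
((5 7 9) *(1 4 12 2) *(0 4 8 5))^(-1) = [9, 2, 12, 3, 0, 8, 6, 5, 1, 7, 10, 11, 4] = (0 9 7 5 8 1 2 12 4)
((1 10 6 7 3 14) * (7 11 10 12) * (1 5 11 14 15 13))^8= (1 7 15)(3 13 12)(5 6 11 14 10)= [0, 7, 2, 13, 4, 6, 11, 15, 8, 9, 5, 14, 3, 12, 10, 1]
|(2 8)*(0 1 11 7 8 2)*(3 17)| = |(0 1 11 7 8)(3 17)| = 10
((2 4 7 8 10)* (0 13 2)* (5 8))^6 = (0 8 7 2)(4 13 10 5) = [8, 1, 0, 3, 13, 4, 6, 2, 7, 9, 5, 11, 12, 10]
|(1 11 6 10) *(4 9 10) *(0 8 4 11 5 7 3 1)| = 20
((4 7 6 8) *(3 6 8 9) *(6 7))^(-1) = [0, 1, 2, 9, 8, 5, 4, 3, 7, 6] = (3 9 6 4 8 7)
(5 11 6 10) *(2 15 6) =[0, 1, 15, 3, 4, 11, 10, 7, 8, 9, 5, 2, 12, 13, 14, 6] =(2 15 6 10 5 11)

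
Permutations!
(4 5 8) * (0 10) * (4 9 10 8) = (0 8 9 10)(4 5) = [8, 1, 2, 3, 5, 4, 6, 7, 9, 10, 0]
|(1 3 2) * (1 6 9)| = |(1 3 2 6 9)| = 5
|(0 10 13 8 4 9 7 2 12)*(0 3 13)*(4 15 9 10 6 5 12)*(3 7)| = |(0 6 5 12 7 2 4 10)(3 13 8 15 9)| = 40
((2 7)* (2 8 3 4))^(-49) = [0, 1, 7, 4, 2, 5, 6, 8, 3] = (2 7 8 3 4)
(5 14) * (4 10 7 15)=[0, 1, 2, 3, 10, 14, 6, 15, 8, 9, 7, 11, 12, 13, 5, 4]=(4 10 7 15)(5 14)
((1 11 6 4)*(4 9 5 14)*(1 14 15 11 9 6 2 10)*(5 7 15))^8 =[0, 9, 10, 3, 4, 5, 6, 15, 8, 7, 1, 2, 12, 13, 14, 11] =(1 9 7 15 11 2 10)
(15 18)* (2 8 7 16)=(2 8 7 16)(15 18)=[0, 1, 8, 3, 4, 5, 6, 16, 7, 9, 10, 11, 12, 13, 14, 18, 2, 17, 15]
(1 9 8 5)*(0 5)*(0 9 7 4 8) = (0 5 1 7 4 8 9) = [5, 7, 2, 3, 8, 1, 6, 4, 9, 0]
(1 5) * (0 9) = (0 9)(1 5) = [9, 5, 2, 3, 4, 1, 6, 7, 8, 0]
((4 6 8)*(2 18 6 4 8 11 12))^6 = [0, 1, 18, 3, 4, 5, 11, 7, 8, 9, 10, 12, 2, 13, 14, 15, 16, 17, 6] = (2 18 6 11 12)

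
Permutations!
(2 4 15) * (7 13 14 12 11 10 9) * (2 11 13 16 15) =[0, 1, 4, 3, 2, 5, 6, 16, 8, 7, 9, 10, 13, 14, 12, 11, 15] =(2 4)(7 16 15 11 10 9)(12 13 14)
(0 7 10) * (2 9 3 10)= (0 7 2 9 3 10)= [7, 1, 9, 10, 4, 5, 6, 2, 8, 3, 0]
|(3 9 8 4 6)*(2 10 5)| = 15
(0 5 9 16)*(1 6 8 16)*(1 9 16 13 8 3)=(0 5 16)(1 6 3)(8 13)=[5, 6, 2, 1, 4, 16, 3, 7, 13, 9, 10, 11, 12, 8, 14, 15, 0]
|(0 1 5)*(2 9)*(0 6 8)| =10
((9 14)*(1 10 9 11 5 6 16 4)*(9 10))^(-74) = (1 16 5 14)(4 6 11 9) = [0, 16, 2, 3, 6, 14, 11, 7, 8, 4, 10, 9, 12, 13, 1, 15, 5]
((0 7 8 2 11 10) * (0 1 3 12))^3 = (0 2 1)(3 7 11)(8 10 12) = [2, 0, 1, 7, 4, 5, 6, 11, 10, 9, 12, 3, 8]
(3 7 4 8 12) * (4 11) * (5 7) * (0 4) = (0 4 8 12 3 5 7 11) = [4, 1, 2, 5, 8, 7, 6, 11, 12, 9, 10, 0, 3]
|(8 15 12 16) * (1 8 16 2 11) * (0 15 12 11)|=7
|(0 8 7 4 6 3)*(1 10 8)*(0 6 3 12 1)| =8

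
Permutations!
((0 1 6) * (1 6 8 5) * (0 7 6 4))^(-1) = (0 4)(1 5 8)(6 7) = [4, 5, 2, 3, 0, 8, 7, 6, 1]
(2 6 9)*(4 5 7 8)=[0, 1, 6, 3, 5, 7, 9, 8, 4, 2]=(2 6 9)(4 5 7 8)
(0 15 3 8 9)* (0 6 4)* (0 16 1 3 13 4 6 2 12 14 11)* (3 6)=[15, 6, 12, 8, 16, 5, 3, 7, 9, 2, 10, 0, 14, 4, 11, 13, 1]=(0 15 13 4 16 1 6 3 8 9 2 12 14 11)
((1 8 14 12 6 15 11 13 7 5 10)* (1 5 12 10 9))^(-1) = [0, 9, 2, 3, 4, 10, 12, 13, 1, 5, 14, 15, 7, 11, 8, 6] = (1 9 5 10 14 8)(6 12 7 13 11 15)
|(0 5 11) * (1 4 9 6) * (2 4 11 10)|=9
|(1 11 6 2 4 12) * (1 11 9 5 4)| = 8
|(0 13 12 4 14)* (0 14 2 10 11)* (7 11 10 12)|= |(14)(0 13 7 11)(2 12 4)|= 12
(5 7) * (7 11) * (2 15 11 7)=(2 15 11)(5 7)=[0, 1, 15, 3, 4, 7, 6, 5, 8, 9, 10, 2, 12, 13, 14, 11]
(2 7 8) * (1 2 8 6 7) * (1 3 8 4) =(1 2 3 8 4)(6 7) =[0, 2, 3, 8, 1, 5, 7, 6, 4]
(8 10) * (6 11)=[0, 1, 2, 3, 4, 5, 11, 7, 10, 9, 8, 6]=(6 11)(8 10)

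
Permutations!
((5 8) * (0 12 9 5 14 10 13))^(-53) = [5, 1, 2, 3, 4, 10, 6, 7, 13, 14, 12, 11, 8, 9, 0] = (0 5 10 12 8 13 9 14)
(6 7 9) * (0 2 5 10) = (0 2 5 10)(6 7 9) = [2, 1, 5, 3, 4, 10, 7, 9, 8, 6, 0]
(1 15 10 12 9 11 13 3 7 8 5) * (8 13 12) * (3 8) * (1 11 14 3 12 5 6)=[0, 15, 2, 7, 4, 11, 1, 13, 6, 14, 12, 5, 9, 8, 3, 10]=(1 15 10 12 9 14 3 7 13 8 6)(5 11)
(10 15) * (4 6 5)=(4 6 5)(10 15)=[0, 1, 2, 3, 6, 4, 5, 7, 8, 9, 15, 11, 12, 13, 14, 10]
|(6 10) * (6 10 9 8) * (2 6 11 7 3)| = |(2 6 9 8 11 7 3)| = 7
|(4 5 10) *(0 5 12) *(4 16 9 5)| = 12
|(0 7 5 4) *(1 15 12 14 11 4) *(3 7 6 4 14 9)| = 42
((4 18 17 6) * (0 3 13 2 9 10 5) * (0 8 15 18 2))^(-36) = (2 8 6 10 18)(4 5 17 9 15) = [0, 1, 8, 3, 5, 17, 10, 7, 6, 15, 18, 11, 12, 13, 14, 4, 16, 9, 2]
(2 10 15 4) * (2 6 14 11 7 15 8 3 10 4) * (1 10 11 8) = [0, 10, 4, 11, 6, 5, 14, 15, 3, 9, 1, 7, 12, 13, 8, 2] = (1 10)(2 4 6 14 8 3 11 7 15)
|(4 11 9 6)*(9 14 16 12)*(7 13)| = |(4 11 14 16 12 9 6)(7 13)| = 14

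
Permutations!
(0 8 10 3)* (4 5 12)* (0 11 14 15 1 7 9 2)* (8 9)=(0 9 2)(1 7 8 10 3 11 14 15)(4 5 12)=[9, 7, 0, 11, 5, 12, 6, 8, 10, 2, 3, 14, 4, 13, 15, 1]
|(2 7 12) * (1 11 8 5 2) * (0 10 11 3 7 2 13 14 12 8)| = |(0 10 11)(1 3 7 8 5 13 14 12)| = 24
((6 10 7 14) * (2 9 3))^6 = (6 7)(10 14) = [0, 1, 2, 3, 4, 5, 7, 6, 8, 9, 14, 11, 12, 13, 10]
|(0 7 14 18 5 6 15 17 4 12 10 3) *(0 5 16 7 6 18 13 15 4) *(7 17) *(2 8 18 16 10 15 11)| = |(0 6 4 12 15 7 14 13 11 2 8 18 10 3 5 16 17)| = 17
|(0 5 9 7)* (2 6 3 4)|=|(0 5 9 7)(2 6 3 4)|=4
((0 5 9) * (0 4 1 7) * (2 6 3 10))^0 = [0, 1, 2, 3, 4, 5, 6, 7, 8, 9, 10] = (10)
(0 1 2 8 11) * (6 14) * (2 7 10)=(0 1 7 10 2 8 11)(6 14)=[1, 7, 8, 3, 4, 5, 14, 10, 11, 9, 2, 0, 12, 13, 6]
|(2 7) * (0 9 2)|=4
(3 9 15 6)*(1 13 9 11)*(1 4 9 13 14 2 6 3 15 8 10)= (1 14 2 6 15 3 11 4 9 8 10)= [0, 14, 6, 11, 9, 5, 15, 7, 10, 8, 1, 4, 12, 13, 2, 3]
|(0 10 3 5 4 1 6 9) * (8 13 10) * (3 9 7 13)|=|(0 8 3 5 4 1 6 7 13 10 9)|=11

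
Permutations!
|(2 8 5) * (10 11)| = 6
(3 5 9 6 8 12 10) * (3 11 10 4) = [0, 1, 2, 5, 3, 9, 8, 7, 12, 6, 11, 10, 4] = (3 5 9 6 8 12 4)(10 11)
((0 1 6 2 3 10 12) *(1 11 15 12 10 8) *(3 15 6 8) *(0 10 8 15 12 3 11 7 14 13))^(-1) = (0 13 14 7)(1 8 10 12 2 6 11 3 15) = [13, 8, 6, 15, 4, 5, 11, 0, 10, 9, 12, 3, 2, 14, 7, 1]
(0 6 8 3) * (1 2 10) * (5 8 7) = (0 6 7 5 8 3)(1 2 10) = [6, 2, 10, 0, 4, 8, 7, 5, 3, 9, 1]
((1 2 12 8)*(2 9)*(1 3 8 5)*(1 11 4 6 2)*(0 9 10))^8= (2 5 4)(6 12 11)= [0, 1, 5, 3, 2, 4, 12, 7, 8, 9, 10, 6, 11]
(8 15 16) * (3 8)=(3 8 15 16)=[0, 1, 2, 8, 4, 5, 6, 7, 15, 9, 10, 11, 12, 13, 14, 16, 3]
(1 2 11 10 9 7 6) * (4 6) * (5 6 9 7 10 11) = (11)(1 2 5 6)(4 9 10 7) = [0, 2, 5, 3, 9, 6, 1, 4, 8, 10, 7, 11]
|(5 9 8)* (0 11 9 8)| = |(0 11 9)(5 8)| = 6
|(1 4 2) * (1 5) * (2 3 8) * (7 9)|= |(1 4 3 8 2 5)(7 9)|= 6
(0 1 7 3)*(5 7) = [1, 5, 2, 0, 4, 7, 6, 3] = (0 1 5 7 3)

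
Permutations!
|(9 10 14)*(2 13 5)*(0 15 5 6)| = 6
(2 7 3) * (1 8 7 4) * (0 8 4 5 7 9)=(0 8 9)(1 4)(2 5 7 3)=[8, 4, 5, 2, 1, 7, 6, 3, 9, 0]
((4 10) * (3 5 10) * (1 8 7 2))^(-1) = (1 2 7 8)(3 4 10 5) = [0, 2, 7, 4, 10, 3, 6, 8, 1, 9, 5]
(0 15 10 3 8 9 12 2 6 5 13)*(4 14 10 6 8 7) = [15, 1, 8, 7, 14, 13, 5, 4, 9, 12, 3, 11, 2, 0, 10, 6] = (0 15 6 5 13)(2 8 9 12)(3 7 4 14 10)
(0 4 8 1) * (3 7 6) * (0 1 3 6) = (0 4 8 3 7) = [4, 1, 2, 7, 8, 5, 6, 0, 3]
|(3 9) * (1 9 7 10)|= |(1 9 3 7 10)|= 5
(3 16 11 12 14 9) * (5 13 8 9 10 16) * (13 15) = [0, 1, 2, 5, 4, 15, 6, 7, 9, 3, 16, 12, 14, 8, 10, 13, 11] = (3 5 15 13 8 9)(10 16 11 12 14)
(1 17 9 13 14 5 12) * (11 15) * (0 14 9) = (0 14 5 12 1 17)(9 13)(11 15) = [14, 17, 2, 3, 4, 12, 6, 7, 8, 13, 10, 15, 1, 9, 5, 11, 16, 0]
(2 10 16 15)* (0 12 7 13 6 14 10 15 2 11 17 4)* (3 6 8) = (0 12 7 13 8 3 6 14 10 16 2 15 11 17 4) = [12, 1, 15, 6, 0, 5, 14, 13, 3, 9, 16, 17, 7, 8, 10, 11, 2, 4]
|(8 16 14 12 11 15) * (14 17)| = |(8 16 17 14 12 11 15)| = 7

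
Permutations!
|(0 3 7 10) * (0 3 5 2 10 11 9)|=8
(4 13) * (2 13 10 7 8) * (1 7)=(1 7 8 2 13 4 10)=[0, 7, 13, 3, 10, 5, 6, 8, 2, 9, 1, 11, 12, 4]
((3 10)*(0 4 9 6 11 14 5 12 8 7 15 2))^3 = (0 6 5 7)(2 9 14 8)(3 10)(4 11 12 15) = [6, 1, 9, 10, 11, 7, 5, 0, 2, 14, 3, 12, 15, 13, 8, 4]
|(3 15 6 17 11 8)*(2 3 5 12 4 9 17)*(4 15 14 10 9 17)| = 13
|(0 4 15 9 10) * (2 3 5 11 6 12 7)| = 35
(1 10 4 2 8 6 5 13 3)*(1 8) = [0, 10, 1, 8, 2, 13, 5, 7, 6, 9, 4, 11, 12, 3] = (1 10 4 2)(3 8 6 5 13)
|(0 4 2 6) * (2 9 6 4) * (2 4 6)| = |(0 4 9 2 6)| = 5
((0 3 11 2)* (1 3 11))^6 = (11) = [0, 1, 2, 3, 4, 5, 6, 7, 8, 9, 10, 11]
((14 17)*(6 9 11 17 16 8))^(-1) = (6 8 16 14 17 11 9) = [0, 1, 2, 3, 4, 5, 8, 7, 16, 6, 10, 9, 12, 13, 17, 15, 14, 11]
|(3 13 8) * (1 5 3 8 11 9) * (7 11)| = 7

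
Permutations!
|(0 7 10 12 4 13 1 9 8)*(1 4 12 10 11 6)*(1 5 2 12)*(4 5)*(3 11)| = |(0 7 3 11 6 4 13 5 2 12 1 9 8)| = 13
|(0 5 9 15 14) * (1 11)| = |(0 5 9 15 14)(1 11)| = 10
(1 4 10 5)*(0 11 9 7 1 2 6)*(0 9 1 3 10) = (0 11 1 4)(2 6 9 7 3 10 5) = [11, 4, 6, 10, 0, 2, 9, 3, 8, 7, 5, 1]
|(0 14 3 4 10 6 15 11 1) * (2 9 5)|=9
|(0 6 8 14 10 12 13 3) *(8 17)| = 9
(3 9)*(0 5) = (0 5)(3 9) = [5, 1, 2, 9, 4, 0, 6, 7, 8, 3]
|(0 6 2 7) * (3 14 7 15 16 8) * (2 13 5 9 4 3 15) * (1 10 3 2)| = 12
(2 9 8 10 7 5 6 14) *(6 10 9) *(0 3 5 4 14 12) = [3, 1, 6, 5, 14, 10, 12, 4, 9, 8, 7, 11, 0, 13, 2] = (0 3 5 10 7 4 14 2 6 12)(8 9)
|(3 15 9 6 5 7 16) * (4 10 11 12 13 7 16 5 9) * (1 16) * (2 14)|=|(1 16 3 15 4 10 11 12 13 7 5)(2 14)(6 9)|=22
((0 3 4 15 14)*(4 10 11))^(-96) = (0 10 4 14 3 11 15) = [10, 1, 2, 11, 14, 5, 6, 7, 8, 9, 4, 15, 12, 13, 3, 0]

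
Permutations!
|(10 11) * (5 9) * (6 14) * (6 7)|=|(5 9)(6 14 7)(10 11)|=6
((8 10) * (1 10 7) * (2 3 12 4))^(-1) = (1 7 8 10)(2 4 12 3) = [0, 7, 4, 2, 12, 5, 6, 8, 10, 9, 1, 11, 3]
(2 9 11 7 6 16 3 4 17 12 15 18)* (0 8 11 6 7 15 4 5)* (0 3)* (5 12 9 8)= [5, 1, 8, 12, 17, 3, 16, 7, 11, 6, 10, 15, 4, 13, 14, 18, 0, 9, 2]= (0 5 3 12 4 17 9 6 16)(2 8 11 15 18)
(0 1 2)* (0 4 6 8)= (0 1 2 4 6 8)= [1, 2, 4, 3, 6, 5, 8, 7, 0]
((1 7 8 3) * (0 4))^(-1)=(0 4)(1 3 8 7)=[4, 3, 2, 8, 0, 5, 6, 1, 7]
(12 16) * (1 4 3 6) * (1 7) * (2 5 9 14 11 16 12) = [0, 4, 5, 6, 3, 9, 7, 1, 8, 14, 10, 16, 12, 13, 11, 15, 2] = (1 4 3 6 7)(2 5 9 14 11 16)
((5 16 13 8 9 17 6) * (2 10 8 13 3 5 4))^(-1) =(2 4 6 17 9 8 10)(3 16 5) =[0, 1, 4, 16, 6, 3, 17, 7, 10, 8, 2, 11, 12, 13, 14, 15, 5, 9]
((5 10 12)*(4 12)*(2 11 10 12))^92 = [0, 1, 2, 3, 4, 5, 6, 7, 8, 9, 10, 11, 12] = (12)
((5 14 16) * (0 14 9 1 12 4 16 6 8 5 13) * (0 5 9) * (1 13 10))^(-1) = [5, 10, 2, 3, 12, 13, 14, 7, 6, 8, 16, 11, 1, 9, 0, 15, 4] = (0 5 13 9 8 6 14)(1 10 16 4 12)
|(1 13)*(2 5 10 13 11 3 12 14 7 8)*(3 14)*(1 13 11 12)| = |(1 12 3)(2 5 10 11 14 7 8)| = 21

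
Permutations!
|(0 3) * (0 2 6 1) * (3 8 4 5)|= 8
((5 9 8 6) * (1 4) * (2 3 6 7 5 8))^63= (9)(1 4)= [0, 4, 2, 3, 1, 5, 6, 7, 8, 9]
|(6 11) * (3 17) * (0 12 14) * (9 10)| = |(0 12 14)(3 17)(6 11)(9 10)| = 6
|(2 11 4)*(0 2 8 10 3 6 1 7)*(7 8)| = 5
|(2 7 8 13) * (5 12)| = |(2 7 8 13)(5 12)| = 4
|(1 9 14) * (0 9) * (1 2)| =|(0 9 14 2 1)| =5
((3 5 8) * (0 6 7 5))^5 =(0 3 8 5 7 6) =[3, 1, 2, 8, 4, 7, 0, 6, 5]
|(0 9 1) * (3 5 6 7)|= 12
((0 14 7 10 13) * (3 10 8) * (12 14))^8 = (14) = [0, 1, 2, 3, 4, 5, 6, 7, 8, 9, 10, 11, 12, 13, 14]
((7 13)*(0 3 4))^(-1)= [4, 1, 2, 0, 3, 5, 6, 13, 8, 9, 10, 11, 12, 7]= (0 4 3)(7 13)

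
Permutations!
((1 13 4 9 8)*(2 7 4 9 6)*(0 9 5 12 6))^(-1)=(0 4 7 2 6 12 5 13 1 8 9)=[4, 8, 6, 3, 7, 13, 12, 2, 9, 0, 10, 11, 5, 1]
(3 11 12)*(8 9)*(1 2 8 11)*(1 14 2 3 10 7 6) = (1 3 14 2 8 9 11 12 10 7 6) = [0, 3, 8, 14, 4, 5, 1, 6, 9, 11, 7, 12, 10, 13, 2]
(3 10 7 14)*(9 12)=(3 10 7 14)(9 12)=[0, 1, 2, 10, 4, 5, 6, 14, 8, 12, 7, 11, 9, 13, 3]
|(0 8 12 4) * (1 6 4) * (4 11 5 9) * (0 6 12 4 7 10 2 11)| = 12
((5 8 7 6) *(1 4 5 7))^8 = (8) = [0, 1, 2, 3, 4, 5, 6, 7, 8]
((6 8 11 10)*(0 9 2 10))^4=(0 6 9 8 2 11 10)=[6, 1, 11, 3, 4, 5, 9, 7, 2, 8, 0, 10]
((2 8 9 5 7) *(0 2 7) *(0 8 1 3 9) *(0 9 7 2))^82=(1 7)(2 3)(5 8 9)=[0, 7, 3, 2, 4, 8, 6, 1, 9, 5]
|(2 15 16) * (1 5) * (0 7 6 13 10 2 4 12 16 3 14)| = 18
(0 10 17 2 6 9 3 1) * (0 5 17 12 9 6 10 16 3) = (0 16 3 1 5 17 2 10 12 9) = [16, 5, 10, 1, 4, 17, 6, 7, 8, 0, 12, 11, 9, 13, 14, 15, 3, 2]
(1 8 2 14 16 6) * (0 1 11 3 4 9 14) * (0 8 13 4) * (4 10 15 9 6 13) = (0 1 4 6 11 3)(2 8)(9 14 16 13 10 15) = [1, 4, 8, 0, 6, 5, 11, 7, 2, 14, 15, 3, 12, 10, 16, 9, 13]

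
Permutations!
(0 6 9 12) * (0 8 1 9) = (0 6)(1 9 12 8) = [6, 9, 2, 3, 4, 5, 0, 7, 1, 12, 10, 11, 8]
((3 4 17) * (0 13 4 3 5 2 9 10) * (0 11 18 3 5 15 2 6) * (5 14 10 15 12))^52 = [17, 1, 9, 10, 5, 13, 4, 7, 8, 15, 18, 3, 0, 12, 11, 2, 16, 6, 14] = (0 17 6 4 5 13 12)(2 9 15)(3 10 18 14 11)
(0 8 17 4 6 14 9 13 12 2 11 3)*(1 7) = (0 8 17 4 6 14 9 13 12 2 11 3)(1 7) = [8, 7, 11, 0, 6, 5, 14, 1, 17, 13, 10, 3, 2, 12, 9, 15, 16, 4]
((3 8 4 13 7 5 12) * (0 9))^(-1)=(0 9)(3 12 5 7 13 4 8)=[9, 1, 2, 12, 8, 7, 6, 13, 3, 0, 10, 11, 5, 4]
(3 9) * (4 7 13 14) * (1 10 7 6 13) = [0, 10, 2, 9, 6, 5, 13, 1, 8, 3, 7, 11, 12, 14, 4] = (1 10 7)(3 9)(4 6 13 14)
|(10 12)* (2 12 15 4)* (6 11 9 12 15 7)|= 6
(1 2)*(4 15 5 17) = (1 2)(4 15 5 17) = [0, 2, 1, 3, 15, 17, 6, 7, 8, 9, 10, 11, 12, 13, 14, 5, 16, 4]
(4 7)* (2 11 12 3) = (2 11 12 3)(4 7) = [0, 1, 11, 2, 7, 5, 6, 4, 8, 9, 10, 12, 3]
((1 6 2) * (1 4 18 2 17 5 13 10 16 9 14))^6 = [0, 16, 2, 3, 4, 1, 9, 7, 8, 13, 17, 11, 12, 6, 10, 15, 5, 14, 18] = (18)(1 16 5)(6 9 13)(10 17 14)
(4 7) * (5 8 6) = (4 7)(5 8 6) = [0, 1, 2, 3, 7, 8, 5, 4, 6]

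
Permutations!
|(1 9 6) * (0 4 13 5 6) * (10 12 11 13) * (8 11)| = 11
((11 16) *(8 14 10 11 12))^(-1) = (8 12 16 11 10 14) = [0, 1, 2, 3, 4, 5, 6, 7, 12, 9, 14, 10, 16, 13, 8, 15, 11]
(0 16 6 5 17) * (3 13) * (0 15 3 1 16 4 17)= (0 4 17 15 3 13 1 16 6 5)= [4, 16, 2, 13, 17, 0, 5, 7, 8, 9, 10, 11, 12, 1, 14, 3, 6, 15]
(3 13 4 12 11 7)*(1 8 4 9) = (1 8 4 12 11 7 3 13 9) = [0, 8, 2, 13, 12, 5, 6, 3, 4, 1, 10, 7, 11, 9]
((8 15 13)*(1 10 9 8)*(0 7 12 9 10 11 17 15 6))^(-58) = (0 12 8)(1 17 13 11 15)(6 7 9) = [12, 17, 2, 3, 4, 5, 7, 9, 0, 6, 10, 15, 8, 11, 14, 1, 16, 13]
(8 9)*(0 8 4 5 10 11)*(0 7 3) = (0 8 9 4 5 10 11 7 3) = [8, 1, 2, 0, 5, 10, 6, 3, 9, 4, 11, 7]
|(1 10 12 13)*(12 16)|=|(1 10 16 12 13)|=5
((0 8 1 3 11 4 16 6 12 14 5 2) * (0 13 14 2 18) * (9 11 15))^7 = (0 4 5 9 13 3 12 8 16 18 11 14 15 2 1 6) = [4, 6, 1, 12, 5, 9, 0, 7, 16, 13, 10, 14, 8, 3, 15, 2, 18, 17, 11]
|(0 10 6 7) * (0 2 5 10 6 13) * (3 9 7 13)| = |(0 6 13)(2 5 10 3 9 7)| = 6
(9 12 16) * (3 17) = (3 17)(9 12 16) = [0, 1, 2, 17, 4, 5, 6, 7, 8, 12, 10, 11, 16, 13, 14, 15, 9, 3]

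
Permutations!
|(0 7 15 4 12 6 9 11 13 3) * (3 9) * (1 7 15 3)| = 24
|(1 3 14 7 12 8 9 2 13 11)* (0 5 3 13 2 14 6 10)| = 15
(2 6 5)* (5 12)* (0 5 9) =[5, 1, 6, 3, 4, 2, 12, 7, 8, 0, 10, 11, 9] =(0 5 2 6 12 9)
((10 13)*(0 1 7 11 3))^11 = (0 1 7 11 3)(10 13) = [1, 7, 2, 0, 4, 5, 6, 11, 8, 9, 13, 3, 12, 10]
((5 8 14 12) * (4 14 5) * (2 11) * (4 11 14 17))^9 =(2 14 12 11)(4 17)(5 8) =[0, 1, 14, 3, 17, 8, 6, 7, 5, 9, 10, 2, 11, 13, 12, 15, 16, 4]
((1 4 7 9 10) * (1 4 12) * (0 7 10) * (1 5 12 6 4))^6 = (12)(1 4)(6 10) = [0, 4, 2, 3, 1, 5, 10, 7, 8, 9, 6, 11, 12]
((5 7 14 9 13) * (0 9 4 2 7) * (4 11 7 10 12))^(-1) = (0 5 13 9)(2 4 12 10)(7 11 14) = [5, 1, 4, 3, 12, 13, 6, 11, 8, 0, 2, 14, 10, 9, 7]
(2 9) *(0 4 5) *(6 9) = (0 4 5)(2 6 9) = [4, 1, 6, 3, 5, 0, 9, 7, 8, 2]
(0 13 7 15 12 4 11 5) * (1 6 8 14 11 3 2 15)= [13, 6, 15, 2, 3, 0, 8, 1, 14, 9, 10, 5, 4, 7, 11, 12]= (0 13 7 1 6 8 14 11 5)(2 15 12 4 3)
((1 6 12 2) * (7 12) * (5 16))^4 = (16)(1 2 12 7 6) = [0, 2, 12, 3, 4, 5, 1, 6, 8, 9, 10, 11, 7, 13, 14, 15, 16]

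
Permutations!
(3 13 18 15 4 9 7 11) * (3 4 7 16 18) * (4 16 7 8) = [0, 1, 2, 13, 9, 5, 6, 11, 4, 7, 10, 16, 12, 3, 14, 8, 18, 17, 15] = (3 13)(4 9 7 11 16 18 15 8)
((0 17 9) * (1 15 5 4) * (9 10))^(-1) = [9, 4, 2, 3, 5, 15, 6, 7, 8, 10, 17, 11, 12, 13, 14, 1, 16, 0] = (0 9 10 17)(1 4 5 15)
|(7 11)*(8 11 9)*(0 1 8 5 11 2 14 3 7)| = 10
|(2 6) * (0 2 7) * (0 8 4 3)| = 7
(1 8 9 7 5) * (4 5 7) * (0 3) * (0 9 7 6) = (0 3 9 4 5 1 8 7 6) = [3, 8, 2, 9, 5, 1, 0, 6, 7, 4]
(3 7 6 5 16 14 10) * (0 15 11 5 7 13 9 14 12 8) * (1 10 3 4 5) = [15, 10, 2, 13, 5, 16, 7, 6, 0, 14, 4, 1, 8, 9, 3, 11, 12] = (0 15 11 1 10 4 5 16 12 8)(3 13 9 14)(6 7)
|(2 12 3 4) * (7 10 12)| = 6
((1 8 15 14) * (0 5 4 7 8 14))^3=(0 7)(1 14)(4 15)(5 8)=[7, 14, 2, 3, 15, 8, 6, 0, 5, 9, 10, 11, 12, 13, 1, 4]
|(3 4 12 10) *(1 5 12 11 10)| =|(1 5 12)(3 4 11 10)| =12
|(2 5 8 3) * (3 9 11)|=6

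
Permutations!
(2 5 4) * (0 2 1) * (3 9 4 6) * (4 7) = (0 2 5 6 3 9 7 4 1) = [2, 0, 5, 9, 1, 6, 3, 4, 8, 7]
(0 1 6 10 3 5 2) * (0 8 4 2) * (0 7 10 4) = (0 1 6 4 2 8)(3 5 7 10) = [1, 6, 8, 5, 2, 7, 4, 10, 0, 9, 3]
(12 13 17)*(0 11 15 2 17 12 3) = (0 11 15 2 17 3)(12 13) = [11, 1, 17, 0, 4, 5, 6, 7, 8, 9, 10, 15, 13, 12, 14, 2, 16, 3]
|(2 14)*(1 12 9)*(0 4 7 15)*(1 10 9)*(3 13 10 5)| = 20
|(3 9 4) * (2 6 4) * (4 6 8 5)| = 6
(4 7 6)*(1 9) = (1 9)(4 7 6) = [0, 9, 2, 3, 7, 5, 4, 6, 8, 1]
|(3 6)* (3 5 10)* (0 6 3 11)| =5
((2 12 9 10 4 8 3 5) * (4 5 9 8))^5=(2 10 3 12 5 9 8)=[0, 1, 10, 12, 4, 9, 6, 7, 2, 8, 3, 11, 5]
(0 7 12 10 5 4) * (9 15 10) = [7, 1, 2, 3, 0, 4, 6, 12, 8, 15, 5, 11, 9, 13, 14, 10] = (0 7 12 9 15 10 5 4)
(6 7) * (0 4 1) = (0 4 1)(6 7) = [4, 0, 2, 3, 1, 5, 7, 6]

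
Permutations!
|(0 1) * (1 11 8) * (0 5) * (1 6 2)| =7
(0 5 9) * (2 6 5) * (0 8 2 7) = [7, 1, 6, 3, 4, 9, 5, 0, 2, 8] = (0 7)(2 6 5 9 8)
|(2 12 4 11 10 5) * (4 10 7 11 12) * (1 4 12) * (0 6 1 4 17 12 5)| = 6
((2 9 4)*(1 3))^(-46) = [0, 1, 4, 3, 9, 5, 6, 7, 8, 2] = (2 4 9)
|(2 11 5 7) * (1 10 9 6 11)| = |(1 10 9 6 11 5 7 2)| = 8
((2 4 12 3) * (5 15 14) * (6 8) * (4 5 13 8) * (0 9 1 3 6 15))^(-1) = (0 5 2 3 1 9)(4 6 12)(8 13 14 15) = [5, 9, 3, 1, 6, 2, 12, 7, 13, 0, 10, 11, 4, 14, 15, 8]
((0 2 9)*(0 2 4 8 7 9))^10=(0 9 8)(2 7 4)=[9, 1, 7, 3, 2, 5, 6, 4, 0, 8]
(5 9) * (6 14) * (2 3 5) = (2 3 5 9)(6 14) = [0, 1, 3, 5, 4, 9, 14, 7, 8, 2, 10, 11, 12, 13, 6]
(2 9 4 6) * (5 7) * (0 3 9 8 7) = [3, 1, 8, 9, 6, 0, 2, 5, 7, 4] = (0 3 9 4 6 2 8 7 5)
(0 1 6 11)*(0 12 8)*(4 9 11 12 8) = (0 1 6 12 4 9 11 8) = [1, 6, 2, 3, 9, 5, 12, 7, 0, 11, 10, 8, 4]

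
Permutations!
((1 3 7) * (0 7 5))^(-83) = [1, 5, 2, 0, 4, 7, 6, 3] = (0 1 5 7 3)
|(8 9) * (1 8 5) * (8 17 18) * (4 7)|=6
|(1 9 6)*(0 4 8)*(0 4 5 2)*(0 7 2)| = 6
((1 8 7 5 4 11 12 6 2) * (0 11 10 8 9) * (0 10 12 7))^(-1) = (0 8 10 9 1 2 6 12 4 5 7 11) = [8, 2, 6, 3, 5, 7, 12, 11, 10, 1, 9, 0, 4]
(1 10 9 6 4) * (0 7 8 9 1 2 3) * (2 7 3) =[3, 10, 2, 0, 7, 5, 4, 8, 9, 6, 1] =(0 3)(1 10)(4 7 8 9 6)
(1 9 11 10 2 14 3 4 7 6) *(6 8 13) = (1 9 11 10 2 14 3 4 7 8 13 6) = [0, 9, 14, 4, 7, 5, 1, 8, 13, 11, 2, 10, 12, 6, 3]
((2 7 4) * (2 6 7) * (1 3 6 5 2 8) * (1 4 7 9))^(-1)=(1 9 6 3)(2 5 4 8)=[0, 9, 5, 1, 8, 4, 3, 7, 2, 6]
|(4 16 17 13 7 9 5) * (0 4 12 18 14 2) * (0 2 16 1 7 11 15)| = 14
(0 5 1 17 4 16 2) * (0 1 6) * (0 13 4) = (0 5 6 13 4 16 2 1 17) = [5, 17, 1, 3, 16, 6, 13, 7, 8, 9, 10, 11, 12, 4, 14, 15, 2, 0]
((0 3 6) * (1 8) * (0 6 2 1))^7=(0 2 8 3 1)=[2, 0, 8, 1, 4, 5, 6, 7, 3]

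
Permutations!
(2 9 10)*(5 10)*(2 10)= (10)(2 9 5)= [0, 1, 9, 3, 4, 2, 6, 7, 8, 5, 10]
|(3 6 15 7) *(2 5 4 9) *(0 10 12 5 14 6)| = |(0 10 12 5 4 9 2 14 6 15 7 3)| = 12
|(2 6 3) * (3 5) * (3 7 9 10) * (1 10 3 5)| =8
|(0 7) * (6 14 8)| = |(0 7)(6 14 8)| = 6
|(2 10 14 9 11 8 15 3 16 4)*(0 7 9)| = 12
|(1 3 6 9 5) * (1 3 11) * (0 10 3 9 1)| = 6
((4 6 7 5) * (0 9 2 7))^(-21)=(9)=[0, 1, 2, 3, 4, 5, 6, 7, 8, 9]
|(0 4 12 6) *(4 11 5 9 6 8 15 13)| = 5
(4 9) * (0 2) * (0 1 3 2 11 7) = (0 11 7)(1 3 2)(4 9) = [11, 3, 1, 2, 9, 5, 6, 0, 8, 4, 10, 7]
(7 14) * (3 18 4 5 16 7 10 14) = (3 18 4 5 16 7)(10 14) = [0, 1, 2, 18, 5, 16, 6, 3, 8, 9, 14, 11, 12, 13, 10, 15, 7, 17, 4]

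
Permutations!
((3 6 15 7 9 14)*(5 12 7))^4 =(3 12)(5 14)(6 7)(9 15) =[0, 1, 2, 12, 4, 14, 7, 6, 8, 15, 10, 11, 3, 13, 5, 9]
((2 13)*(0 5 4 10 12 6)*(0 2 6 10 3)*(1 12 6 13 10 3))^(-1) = (13)(0 3 12 1 4 5)(2 6 10) = [3, 4, 6, 12, 5, 0, 10, 7, 8, 9, 2, 11, 1, 13]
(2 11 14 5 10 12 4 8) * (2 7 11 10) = (2 10 12 4 8 7 11 14 5) = [0, 1, 10, 3, 8, 2, 6, 11, 7, 9, 12, 14, 4, 13, 5]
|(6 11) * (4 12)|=|(4 12)(6 11)|=2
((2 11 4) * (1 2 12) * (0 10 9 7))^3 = (0 7 9 10)(1 4 2 12 11) = [7, 4, 12, 3, 2, 5, 6, 9, 8, 10, 0, 1, 11]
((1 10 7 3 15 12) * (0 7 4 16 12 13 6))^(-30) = (16) = [0, 1, 2, 3, 4, 5, 6, 7, 8, 9, 10, 11, 12, 13, 14, 15, 16]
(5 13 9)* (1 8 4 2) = (1 8 4 2)(5 13 9) = [0, 8, 1, 3, 2, 13, 6, 7, 4, 5, 10, 11, 12, 9]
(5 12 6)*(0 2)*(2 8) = (0 8 2)(5 12 6) = [8, 1, 0, 3, 4, 12, 5, 7, 2, 9, 10, 11, 6]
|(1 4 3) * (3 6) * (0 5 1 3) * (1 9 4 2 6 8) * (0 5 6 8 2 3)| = 9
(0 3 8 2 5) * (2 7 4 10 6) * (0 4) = [3, 1, 5, 8, 10, 4, 2, 0, 7, 9, 6] = (0 3 8 7)(2 5 4 10 6)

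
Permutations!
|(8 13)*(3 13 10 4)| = |(3 13 8 10 4)| = 5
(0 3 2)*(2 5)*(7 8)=(0 3 5 2)(7 8)=[3, 1, 0, 5, 4, 2, 6, 8, 7]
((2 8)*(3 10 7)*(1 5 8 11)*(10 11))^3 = [0, 2, 3, 5, 4, 10, 6, 1, 7, 9, 11, 8] = (1 2 3 5 10 11 8 7)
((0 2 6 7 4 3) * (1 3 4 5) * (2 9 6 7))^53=(0 5 6 3 7 9 1 2)=[5, 2, 0, 7, 4, 6, 3, 9, 8, 1]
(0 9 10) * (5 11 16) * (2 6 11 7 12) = [9, 1, 6, 3, 4, 7, 11, 12, 8, 10, 0, 16, 2, 13, 14, 15, 5] = (0 9 10)(2 6 11 16 5 7 12)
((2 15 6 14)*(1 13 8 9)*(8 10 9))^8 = (15) = [0, 1, 2, 3, 4, 5, 6, 7, 8, 9, 10, 11, 12, 13, 14, 15]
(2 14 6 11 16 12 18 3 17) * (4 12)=(2 14 6 11 16 4 12 18 3 17)=[0, 1, 14, 17, 12, 5, 11, 7, 8, 9, 10, 16, 18, 13, 6, 15, 4, 2, 3]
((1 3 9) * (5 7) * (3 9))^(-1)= (1 9)(5 7)= [0, 9, 2, 3, 4, 7, 6, 5, 8, 1]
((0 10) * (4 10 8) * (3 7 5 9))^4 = [0, 1, 2, 3, 4, 5, 6, 7, 8, 9, 10] = (10)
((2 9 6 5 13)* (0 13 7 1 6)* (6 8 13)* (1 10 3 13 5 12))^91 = (0 10 12 13 8 9 7 6 3 1 2 5) = [10, 2, 5, 1, 4, 0, 3, 6, 9, 7, 12, 11, 13, 8]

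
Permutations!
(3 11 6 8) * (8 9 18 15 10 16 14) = (3 11 6 9 18 15 10 16 14 8) = [0, 1, 2, 11, 4, 5, 9, 7, 3, 18, 16, 6, 12, 13, 8, 10, 14, 17, 15]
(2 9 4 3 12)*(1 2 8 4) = (1 2 9)(3 12 8 4) = [0, 2, 9, 12, 3, 5, 6, 7, 4, 1, 10, 11, 8]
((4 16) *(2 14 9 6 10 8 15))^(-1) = (2 15 8 10 6 9 14)(4 16) = [0, 1, 15, 3, 16, 5, 9, 7, 10, 14, 6, 11, 12, 13, 2, 8, 4]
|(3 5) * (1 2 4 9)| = 4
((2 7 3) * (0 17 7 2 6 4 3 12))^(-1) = (0 12 7 17)(3 4 6) = [12, 1, 2, 4, 6, 5, 3, 17, 8, 9, 10, 11, 7, 13, 14, 15, 16, 0]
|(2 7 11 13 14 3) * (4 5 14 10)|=|(2 7 11 13 10 4 5 14 3)|=9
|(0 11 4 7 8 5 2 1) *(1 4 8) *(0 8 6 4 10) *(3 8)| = 11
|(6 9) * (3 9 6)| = |(3 9)| = 2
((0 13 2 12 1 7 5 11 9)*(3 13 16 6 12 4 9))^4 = (0 1 3 9 12 11 4 6 5 2 16 7 13) = [1, 3, 16, 9, 6, 2, 5, 13, 8, 12, 10, 4, 11, 0, 14, 15, 7]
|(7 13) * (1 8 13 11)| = |(1 8 13 7 11)| = 5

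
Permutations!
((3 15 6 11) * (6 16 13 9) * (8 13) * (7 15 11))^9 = (3 11)(6 15 8 9 7 16 13) = [0, 1, 2, 11, 4, 5, 15, 16, 9, 7, 10, 3, 12, 6, 14, 8, 13]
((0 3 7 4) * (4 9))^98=(0 9 3 4 7)=[9, 1, 2, 4, 7, 5, 6, 0, 8, 3]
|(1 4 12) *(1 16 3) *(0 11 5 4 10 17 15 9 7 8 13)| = |(0 11 5 4 12 16 3 1 10 17 15 9 7 8 13)| = 15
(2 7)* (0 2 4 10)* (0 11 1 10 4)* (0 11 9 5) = (0 2 7 11 1 10 9 5) = [2, 10, 7, 3, 4, 0, 6, 11, 8, 5, 9, 1]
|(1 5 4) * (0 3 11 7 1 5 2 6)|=14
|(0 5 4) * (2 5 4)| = |(0 4)(2 5)| = 2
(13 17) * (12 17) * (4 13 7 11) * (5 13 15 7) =(4 15 7 11)(5 13 12 17) =[0, 1, 2, 3, 15, 13, 6, 11, 8, 9, 10, 4, 17, 12, 14, 7, 16, 5]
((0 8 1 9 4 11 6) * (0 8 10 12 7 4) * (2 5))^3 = [7, 10, 5, 3, 8, 2, 9, 6, 0, 12, 4, 1, 11] = (0 7 6 9 12 11 1 10 4 8)(2 5)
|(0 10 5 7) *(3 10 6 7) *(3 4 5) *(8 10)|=6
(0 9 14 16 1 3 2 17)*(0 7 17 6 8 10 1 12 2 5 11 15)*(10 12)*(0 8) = (0 9 14 16 10 1 3 5 11 15 8 12 2 6)(7 17) = [9, 3, 6, 5, 4, 11, 0, 17, 12, 14, 1, 15, 2, 13, 16, 8, 10, 7]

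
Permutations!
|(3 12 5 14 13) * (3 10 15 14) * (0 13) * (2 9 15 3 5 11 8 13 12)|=|(0 12 11 8 13 10 3 2 9 15 14)|=11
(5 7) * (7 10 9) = [0, 1, 2, 3, 4, 10, 6, 5, 8, 7, 9] = (5 10 9 7)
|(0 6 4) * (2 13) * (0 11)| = 4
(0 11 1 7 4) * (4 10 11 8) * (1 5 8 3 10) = (0 3 10 11 5 8 4)(1 7) = [3, 7, 2, 10, 0, 8, 6, 1, 4, 9, 11, 5]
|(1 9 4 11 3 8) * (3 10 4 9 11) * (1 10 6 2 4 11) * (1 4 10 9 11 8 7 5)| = 30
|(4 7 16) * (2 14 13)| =|(2 14 13)(4 7 16)| =3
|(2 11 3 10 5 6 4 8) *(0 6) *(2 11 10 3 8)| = 6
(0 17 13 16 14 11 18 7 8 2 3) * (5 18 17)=[5, 1, 3, 0, 4, 18, 6, 8, 2, 9, 10, 17, 12, 16, 11, 15, 14, 13, 7]=(0 5 18 7 8 2 3)(11 17 13 16 14)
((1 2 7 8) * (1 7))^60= (8)= [0, 1, 2, 3, 4, 5, 6, 7, 8]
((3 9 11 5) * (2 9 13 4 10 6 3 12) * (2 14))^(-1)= (2 14 12 5 11 9)(3 6 10 4 13)= [0, 1, 14, 6, 13, 11, 10, 7, 8, 2, 4, 9, 5, 3, 12]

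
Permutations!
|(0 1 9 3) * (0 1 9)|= |(0 9 3 1)|= 4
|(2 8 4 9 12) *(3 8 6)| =7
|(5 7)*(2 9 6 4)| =4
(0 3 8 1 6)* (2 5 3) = (0 2 5 3 8 1 6) = [2, 6, 5, 8, 4, 3, 0, 7, 1]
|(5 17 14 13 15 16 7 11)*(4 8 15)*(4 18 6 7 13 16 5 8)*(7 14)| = |(5 17 7 11 8 15)(6 14 16 13 18)| = 30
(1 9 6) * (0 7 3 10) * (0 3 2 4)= [7, 9, 4, 10, 0, 5, 1, 2, 8, 6, 3]= (0 7 2 4)(1 9 6)(3 10)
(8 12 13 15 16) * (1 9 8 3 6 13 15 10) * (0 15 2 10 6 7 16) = (0 15)(1 9 8 12 2 10)(3 7 16)(6 13) = [15, 9, 10, 7, 4, 5, 13, 16, 12, 8, 1, 11, 2, 6, 14, 0, 3]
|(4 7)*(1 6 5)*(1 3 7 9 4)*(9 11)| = |(1 6 5 3 7)(4 11 9)| = 15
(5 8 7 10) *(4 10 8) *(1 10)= (1 10 5 4)(7 8)= [0, 10, 2, 3, 1, 4, 6, 8, 7, 9, 5]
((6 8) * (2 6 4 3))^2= (2 8 3 6 4)= [0, 1, 8, 6, 2, 5, 4, 7, 3]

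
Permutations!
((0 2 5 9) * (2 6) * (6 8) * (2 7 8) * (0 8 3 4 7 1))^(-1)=(0 1 6 8 9 5 2)(3 7 4)=[1, 6, 0, 7, 3, 2, 8, 4, 9, 5]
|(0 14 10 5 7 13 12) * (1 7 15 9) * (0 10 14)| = |(1 7 13 12 10 5 15 9)| = 8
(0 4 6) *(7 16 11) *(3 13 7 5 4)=(0 3 13 7 16 11 5 4 6)=[3, 1, 2, 13, 6, 4, 0, 16, 8, 9, 10, 5, 12, 7, 14, 15, 11]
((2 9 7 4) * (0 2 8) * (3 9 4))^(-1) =(0 8 4 2)(3 7 9) =[8, 1, 0, 7, 2, 5, 6, 9, 4, 3]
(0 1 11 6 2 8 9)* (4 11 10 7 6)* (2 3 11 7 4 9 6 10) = (0 1 2 8 6 3 11 9)(4 7 10) = [1, 2, 8, 11, 7, 5, 3, 10, 6, 0, 4, 9]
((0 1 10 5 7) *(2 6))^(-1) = (0 7 5 10 1)(2 6) = [7, 0, 6, 3, 4, 10, 2, 5, 8, 9, 1]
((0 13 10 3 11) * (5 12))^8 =[3, 1, 2, 13, 4, 5, 6, 7, 8, 9, 0, 10, 12, 11] =(0 3 13 11 10)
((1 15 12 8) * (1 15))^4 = [0, 1, 2, 3, 4, 5, 6, 7, 15, 9, 10, 11, 8, 13, 14, 12] = (8 15 12)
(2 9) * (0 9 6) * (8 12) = (0 9 2 6)(8 12) = [9, 1, 6, 3, 4, 5, 0, 7, 12, 2, 10, 11, 8]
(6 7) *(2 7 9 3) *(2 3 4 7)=(4 7 6 9)=[0, 1, 2, 3, 7, 5, 9, 6, 8, 4]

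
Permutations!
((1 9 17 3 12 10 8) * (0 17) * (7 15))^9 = (0 17 3 12 10 8 1 9)(7 15) = [17, 9, 2, 12, 4, 5, 6, 15, 1, 0, 8, 11, 10, 13, 14, 7, 16, 3]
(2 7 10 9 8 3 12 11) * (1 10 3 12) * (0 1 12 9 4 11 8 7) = (0 1 10 4 11 2)(3 12 8 9 7) = [1, 10, 0, 12, 11, 5, 6, 3, 9, 7, 4, 2, 8]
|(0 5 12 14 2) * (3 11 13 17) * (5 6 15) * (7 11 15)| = |(0 6 7 11 13 17 3 15 5 12 14 2)| = 12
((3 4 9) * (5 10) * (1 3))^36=(10)=[0, 1, 2, 3, 4, 5, 6, 7, 8, 9, 10]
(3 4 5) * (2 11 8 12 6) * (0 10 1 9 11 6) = (0 10 1 9 11 8 12)(2 6)(3 4 5) = [10, 9, 6, 4, 5, 3, 2, 7, 12, 11, 1, 8, 0]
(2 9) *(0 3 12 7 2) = [3, 1, 9, 12, 4, 5, 6, 2, 8, 0, 10, 11, 7] = (0 3 12 7 2 9)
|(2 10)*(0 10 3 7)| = 5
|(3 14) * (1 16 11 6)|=|(1 16 11 6)(3 14)|=4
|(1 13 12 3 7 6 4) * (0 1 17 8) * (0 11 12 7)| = 11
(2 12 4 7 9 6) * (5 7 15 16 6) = [0, 1, 12, 3, 15, 7, 2, 9, 8, 5, 10, 11, 4, 13, 14, 16, 6] = (2 12 4 15 16 6)(5 7 9)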